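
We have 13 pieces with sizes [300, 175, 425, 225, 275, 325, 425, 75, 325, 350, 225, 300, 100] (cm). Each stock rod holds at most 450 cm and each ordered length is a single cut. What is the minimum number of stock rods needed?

9

Total = 425 + 425 + 350 + 325 + 325 + 300 + 300 + 275 + 225 + 225 + 175 + 100 + 75 = 3525 cm.
Lower bound: ⌈3525/450⌉ = 8 stock rods.
A packing using 9 stock rods:
  stock rod 1: 425 = 425
  stock rod 2: 425 = 425
  stock rod 3: 350 + 100 = 450
  stock rod 4: 325 + 75 = 400
  stock rod 5: 325 = 325
  stock rod 6: 300 = 300
  stock rod 7: 300 = 300
  stock rod 8: 275 + 175 = 450
  stock rod 9: 225 + 225 = 450
No arrangement into 8 stock rods stays within capacity, so 9 is optimal.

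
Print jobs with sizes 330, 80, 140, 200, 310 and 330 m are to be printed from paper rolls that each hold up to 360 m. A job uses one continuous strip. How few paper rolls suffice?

5

Total = 330 + 330 + 310 + 200 + 140 + 80 = 1390 m.
Lower bound: ⌈1390/360⌉ = 4 paper rolls.
A packing using 5 paper rolls:
  roll 1: 330 = 330
  roll 2: 330 = 330
  roll 3: 310 = 310
  roll 4: 200 + 140 = 340
  roll 5: 80 = 80
No arrangement into 4 paper rolls stays within capacity, so 5 is optimal.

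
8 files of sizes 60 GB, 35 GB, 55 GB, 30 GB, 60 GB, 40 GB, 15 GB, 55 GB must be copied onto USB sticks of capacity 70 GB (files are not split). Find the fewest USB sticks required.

6

Total = 60 + 60 + 55 + 55 + 40 + 35 + 30 + 15 = 350 GB.
Lower bound: ⌈350/70⌉ = 5 USB sticks.
A packing using 6 USB sticks:
  USB stick 1: 60 = 60
  USB stick 2: 60 = 60
  USB stick 3: 55 + 15 = 70
  USB stick 4: 55 = 55
  USB stick 5: 40 + 30 = 70
  USB stick 6: 35 = 35
No arrangement into 5 USB sticks stays within capacity, so 6 is optimal.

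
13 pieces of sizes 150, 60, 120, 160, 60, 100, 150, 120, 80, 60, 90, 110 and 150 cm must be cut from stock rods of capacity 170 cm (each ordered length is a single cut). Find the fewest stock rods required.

Total = 160 + 150 + 150 + 150 + 120 + 120 + 110 + 100 + 90 + 80 + 60 + 60 + 60 = 1410 cm.
Lower bound: ⌈1410/170⌉ = 9 stock rods.
A packing using 10 stock rods:
  stock rod 1: 160 = 160
  stock rod 2: 150 = 150
  stock rod 3: 150 = 150
  stock rod 4: 150 = 150
  stock rod 5: 120 = 120
  stock rod 6: 120 = 120
  stock rod 7: 110 + 60 = 170
  stock rod 8: 100 + 60 = 160
  stock rod 9: 90 + 80 = 170
  stock rod 10: 60 = 60
No arrangement into 9 stock rods stays within capacity, so 10 is optimal.

10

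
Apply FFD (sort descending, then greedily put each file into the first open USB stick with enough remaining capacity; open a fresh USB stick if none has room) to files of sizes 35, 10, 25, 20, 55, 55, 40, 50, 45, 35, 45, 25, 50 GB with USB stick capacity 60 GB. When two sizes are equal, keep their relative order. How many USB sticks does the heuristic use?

Sorted descending: 55, 55, 50, 50, 45, 45, 40, 35, 35, 25, 25, 20, 10.
  55 → USB stick 1 (new)  [load 55/60]
  55 → USB stick 2 (new)  [load 55/60]
  50 → USB stick 3 (new)  [load 50/60]
  50 → USB stick 4 (new)  [load 50/60]
  45 → USB stick 5 (new)  [load 45/60]
  45 → USB stick 6 (new)  [load 45/60]
  40 → USB stick 7 (new)  [load 40/60]
  35 → USB stick 8 (new)  [load 35/60]
  35 → USB stick 9 (new)  [load 35/60]
  25 → USB stick 8  [load 60/60]
  25 → USB stick 9  [load 60/60]
  20 → USB stick 7  [load 60/60]
  10 → USB stick 3  [load 60/60]
9 USB sticks opened.

9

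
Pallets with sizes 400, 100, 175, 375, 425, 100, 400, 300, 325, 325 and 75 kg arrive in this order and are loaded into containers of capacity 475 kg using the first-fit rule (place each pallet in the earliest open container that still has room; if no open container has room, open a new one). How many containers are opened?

  400 → container 1 (new)  [load 400/475]
  100 → container 2 (new)  [load 100/475]
  175 → container 2  [load 275/475]
  375 → container 3 (new)  [load 375/475]
  425 → container 4 (new)  [load 425/475]
  100 → container 2  [load 375/475]
  400 → container 5 (new)  [load 400/475]
  300 → container 6 (new)  [load 300/475]
  325 → container 7 (new)  [load 325/475]
  325 → container 8 (new)  [load 325/475]
  75 → container 1  [load 475/475]
8 containers opened.

8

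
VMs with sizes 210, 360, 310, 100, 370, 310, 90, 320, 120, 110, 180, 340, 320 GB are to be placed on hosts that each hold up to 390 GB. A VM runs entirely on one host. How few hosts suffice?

Total = 370 + 360 + 340 + 320 + 320 + 310 + 310 + 210 + 180 + 120 + 110 + 100 + 90 = 3140 GB.
Lower bound: ⌈3140/390⌉ = 9 hosts.
A packing using 10 hosts:
  host 1: 370 = 370
  host 2: 360 = 360
  host 3: 340 = 340
  host 4: 320 = 320
  host 5: 320 = 320
  host 6: 310 = 310
  host 7: 310 = 310
  host 8: 210 + 180 = 390
  host 9: 120 + 110 + 100 = 330
  host 10: 90 = 90
No arrangement into 9 hosts stays within capacity, so 10 is optimal.

10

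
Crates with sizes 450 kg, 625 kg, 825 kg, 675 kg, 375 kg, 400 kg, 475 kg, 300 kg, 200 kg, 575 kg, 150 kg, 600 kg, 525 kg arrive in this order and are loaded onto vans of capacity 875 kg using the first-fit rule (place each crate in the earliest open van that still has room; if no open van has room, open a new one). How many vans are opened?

  450 → van 1 (new)  [load 450/875]
  625 → van 2 (new)  [load 625/875]
  825 → van 3 (new)  [load 825/875]
  675 → van 4 (new)  [load 675/875]
  375 → van 1  [load 825/875]
  400 → van 5 (new)  [load 400/875]
  475 → van 5  [load 875/875]
  300 → van 6 (new)  [load 300/875]
  200 → van 2  [load 825/875]
  575 → van 6  [load 875/875]
  150 → van 4  [load 825/875]
  600 → van 7 (new)  [load 600/875]
  525 → van 8 (new)  [load 525/875]
8 vans opened.

8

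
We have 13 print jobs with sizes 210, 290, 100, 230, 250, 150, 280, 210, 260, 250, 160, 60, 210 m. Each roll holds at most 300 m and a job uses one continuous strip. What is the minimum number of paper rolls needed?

Total = 290 + 280 + 260 + 250 + 250 + 230 + 210 + 210 + 210 + 160 + 150 + 100 + 60 = 2660 m.
Lower bound: ⌈2660/300⌉ = 9 paper rolls.
Also, 10 print jobs each exceed 150 m, and no two of those can share a roll, so at least 10 paper rolls are needed.
A packing using 11 paper rolls:
  roll 1: 290 = 290
  roll 2: 280 = 280
  roll 3: 260 = 260
  roll 4: 250 = 250
  roll 5: 250 = 250
  roll 6: 230 + 60 = 290
  roll 7: 210 = 210
  roll 8: 210 = 210
  roll 9: 210 = 210
  roll 10: 160 + 100 = 260
  roll 11: 150 = 150
No arrangement into 10 paper rolls stays within capacity, so 11 is optimal.

11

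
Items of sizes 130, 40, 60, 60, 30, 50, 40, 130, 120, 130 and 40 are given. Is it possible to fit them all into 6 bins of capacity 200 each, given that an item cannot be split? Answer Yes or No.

A valid assignment using 5 bins:
  bin 1: 130 + 60 = 190
  bin 2: 130 + 60 = 190
  bin 3: 130 + 50 = 180
  bin 4: 120 + 40 + 40 = 200
  bin 5: 40 + 30 = 70
That uses only 5 ≤ 6, so 6 bins are enough.

Yes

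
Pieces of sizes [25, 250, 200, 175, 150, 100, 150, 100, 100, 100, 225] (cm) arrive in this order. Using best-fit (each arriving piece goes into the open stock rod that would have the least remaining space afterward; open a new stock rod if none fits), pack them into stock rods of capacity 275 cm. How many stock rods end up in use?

  25 → stock rod 1 (new)  [load 25/275]
  250 → stock rod 1  [load 275/275]
  200 → stock rod 2 (new)  [load 200/275]
  175 → stock rod 3 (new)  [load 175/275]
  150 → stock rod 4 (new)  [load 150/275]
  100 → stock rod 3  [load 275/275]
  150 → stock rod 5 (new)  [load 150/275]
  100 → stock rod 4  [load 250/275]
  100 → stock rod 5  [load 250/275]
  100 → stock rod 6 (new)  [load 100/275]
  225 → stock rod 7 (new)  [load 225/275]
7 stock rods opened.

7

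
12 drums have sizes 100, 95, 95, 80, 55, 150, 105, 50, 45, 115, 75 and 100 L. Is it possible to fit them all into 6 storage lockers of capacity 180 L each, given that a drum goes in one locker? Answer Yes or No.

No

Total = 1065 L; ⌈1065/180⌉ = 6.
7 drums each exceed half the capacity and cannot share a locker, forcing at least 7 storage lockers.
At least 7 storage lockers are required, but only 6 are allowed.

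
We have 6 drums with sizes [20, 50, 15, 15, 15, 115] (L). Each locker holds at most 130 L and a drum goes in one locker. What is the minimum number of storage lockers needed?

2

Total = 115 + 50 + 20 + 15 + 15 + 15 = 230 L.
Lower bound: ⌈230/130⌉ = 2 storage lockers.
A packing using 2 storage lockers:
  locker 1: 115 + 15 = 130
  locker 2: 50 + 20 + 15 + 15 = 100
This matches the lower bound, so 2 is optimal.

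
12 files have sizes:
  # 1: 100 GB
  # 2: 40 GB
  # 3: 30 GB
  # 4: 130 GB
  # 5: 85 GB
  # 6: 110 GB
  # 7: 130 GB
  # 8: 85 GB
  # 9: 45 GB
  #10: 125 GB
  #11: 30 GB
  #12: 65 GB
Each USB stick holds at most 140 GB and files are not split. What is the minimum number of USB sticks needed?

8

Total = 130 + 130 + 125 + 110 + 100 + 85 + 85 + 65 + 45 + 40 + 30 + 30 = 975 GB.
Lower bound: ⌈975/140⌉ = 7 USB sticks.
A packing using 8 USB sticks:
  USB stick 1: 130 = 130
  USB stick 2: 130 = 130
  USB stick 3: 125 = 125
  USB stick 4: 110 + 30 = 140
  USB stick 5: 100 + 40 = 140
  USB stick 6: 85 + 45 = 130
  USB stick 7: 85 + 30 = 115
  USB stick 8: 65 = 65
No arrangement into 7 USB sticks stays within capacity, so 8 is optimal.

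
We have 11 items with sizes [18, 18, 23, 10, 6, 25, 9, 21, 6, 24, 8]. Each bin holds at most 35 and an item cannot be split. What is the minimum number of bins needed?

6

Total = 25 + 24 + 23 + 21 + 18 + 18 + 10 + 9 + 8 + 6 + 6 = 168.
Lower bound: ⌈168/35⌉ = 5 bins.
Also, 6 items each exceed 35/2, and no two of those can share a bin, so at least 6 bins are needed.
A packing using 6 bins:
  bin 1: 25 + 10 = 35
  bin 2: 24 + 9 = 33
  bin 3: 23 + 8 = 31
  bin 4: 21 + 6 + 6 = 33
  bin 5: 18 = 18
  bin 6: 18 = 18
This matches the lower bound, so 6 is optimal.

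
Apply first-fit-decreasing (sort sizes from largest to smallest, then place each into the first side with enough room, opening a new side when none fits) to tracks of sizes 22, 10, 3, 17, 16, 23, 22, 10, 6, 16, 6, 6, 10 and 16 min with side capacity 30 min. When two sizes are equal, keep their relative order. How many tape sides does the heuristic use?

Sorted descending: 23, 22, 22, 17, 16, 16, 16, 10, 10, 10, 6, 6, 6, 3.
  23 → side 1 (new)  [load 23/30]
  22 → side 2 (new)  [load 22/30]
  22 → side 3 (new)  [load 22/30]
  17 → side 4 (new)  [load 17/30]
  16 → side 5 (new)  [load 16/30]
  16 → side 6 (new)  [load 16/30]
  16 → side 7 (new)  [load 16/30]
  10 → side 4  [load 27/30]
  10 → side 5  [load 26/30]
  10 → side 6  [load 26/30]
  6 → side 1  [load 29/30]
  6 → side 2  [load 28/30]
  6 → side 3  [load 28/30]
  3 → side 4  [load 30/30]
7 tape sides opened.

7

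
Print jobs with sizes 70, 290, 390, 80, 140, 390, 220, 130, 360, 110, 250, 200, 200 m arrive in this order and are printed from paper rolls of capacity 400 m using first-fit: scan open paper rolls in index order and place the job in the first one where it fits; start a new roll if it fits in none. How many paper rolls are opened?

  70 → roll 1 (new)  [load 70/400]
  290 → roll 1  [load 360/400]
  390 → roll 2 (new)  [load 390/400]
  80 → roll 3 (new)  [load 80/400]
  140 → roll 3  [load 220/400]
  390 → roll 4 (new)  [load 390/400]
  220 → roll 5 (new)  [load 220/400]
  130 → roll 3  [load 350/400]
  360 → roll 6 (new)  [load 360/400]
  110 → roll 5  [load 330/400]
  250 → roll 7 (new)  [load 250/400]
  200 → roll 8 (new)  [load 200/400]
  200 → roll 8  [load 400/400]
8 paper rolls opened.

8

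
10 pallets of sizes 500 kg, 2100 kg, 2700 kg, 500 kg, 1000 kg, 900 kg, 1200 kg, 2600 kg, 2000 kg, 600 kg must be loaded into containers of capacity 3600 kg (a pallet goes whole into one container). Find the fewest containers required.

Total = 2700 + 2600 + 2100 + 2000 + 1200 + 1000 + 900 + 600 + 500 + 500 = 14100 kg.
Lower bound: ⌈14100/3600⌉ = 4 containers.
A packing using 4 containers:
  container 1: 2700 + 900 = 3600
  container 2: 2600 + 1000 = 3600
  container 3: 2100 + 1200 = 3300
  container 4: 2000 + 600 + 500 + 500 = 3600
This matches the lower bound, so 4 is optimal.

4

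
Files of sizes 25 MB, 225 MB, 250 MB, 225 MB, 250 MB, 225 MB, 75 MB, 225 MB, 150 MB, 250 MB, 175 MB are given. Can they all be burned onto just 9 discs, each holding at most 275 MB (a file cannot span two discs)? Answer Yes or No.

A valid assignment using 9 discs:
  disc 1: 250 + 25 = 275
  disc 2: 250 = 250
  disc 3: 250 = 250
  disc 4: 225 = 225
  disc 5: 225 = 225
  disc 6: 225 = 225
  disc 7: 225 = 225
  disc 8: 175 + 75 = 250
  disc 9: 150 = 150
Every load is within 275 MB, so 9 discs suffice.

Yes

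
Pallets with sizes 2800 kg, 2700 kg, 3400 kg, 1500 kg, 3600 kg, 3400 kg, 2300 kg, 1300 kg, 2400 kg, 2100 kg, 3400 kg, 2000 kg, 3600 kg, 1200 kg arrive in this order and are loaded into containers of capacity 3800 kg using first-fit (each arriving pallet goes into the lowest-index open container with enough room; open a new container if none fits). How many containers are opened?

  2800 → container 1 (new)  [load 2800/3800]
  2700 → container 2 (new)  [load 2700/3800]
  3400 → container 3 (new)  [load 3400/3800]
  1500 → container 4 (new)  [load 1500/3800]
  3600 → container 5 (new)  [load 3600/3800]
  3400 → container 6 (new)  [load 3400/3800]
  2300 → container 4  [load 3800/3800]
  1300 → container 7 (new)  [load 1300/3800]
  2400 → container 7  [load 3700/3800]
  2100 → container 8 (new)  [load 2100/3800]
  3400 → container 9 (new)  [load 3400/3800]
  2000 → container 10 (new)  [load 2000/3800]
  3600 → container 11 (new)  [load 3600/3800]
  1200 → container 8  [load 3300/3800]
11 containers opened.

11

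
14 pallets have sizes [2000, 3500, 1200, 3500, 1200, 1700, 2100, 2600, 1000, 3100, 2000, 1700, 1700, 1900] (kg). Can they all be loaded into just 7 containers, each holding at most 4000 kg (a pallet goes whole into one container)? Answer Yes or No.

Total = 29200 kg; ⌈29200/4000⌉ = 8.
At least 8 containers are required, but only 7 are allowed.

No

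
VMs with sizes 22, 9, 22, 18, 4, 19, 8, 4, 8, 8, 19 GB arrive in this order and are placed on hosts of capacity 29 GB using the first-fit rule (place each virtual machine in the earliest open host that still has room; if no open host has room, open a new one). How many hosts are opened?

  22 → host 1 (new)  [load 22/29]
  9 → host 2 (new)  [load 9/29]
  22 → host 3 (new)  [load 22/29]
  18 → host 2  [load 27/29]
  4 → host 1  [load 26/29]
  19 → host 4 (new)  [load 19/29]
  8 → host 4  [load 27/29]
  4 → host 3  [load 26/29]
  8 → host 5 (new)  [load 8/29]
  8 → host 5  [load 16/29]
  19 → host 6 (new)  [load 19/29]
6 hosts opened.

6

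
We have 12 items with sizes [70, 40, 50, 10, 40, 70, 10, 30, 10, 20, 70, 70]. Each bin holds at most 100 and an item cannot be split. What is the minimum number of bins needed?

Total = 70 + 70 + 70 + 70 + 50 + 40 + 40 + 30 + 20 + 10 + 10 + 10 = 490.
Lower bound: ⌈490/100⌉ = 5 bins.
A packing using 6 bins:
  bin 1: 70 + 30 = 100
  bin 2: 70 + 20 + 10 = 100
  bin 3: 70 + 10 + 10 = 90
  bin 4: 70 = 70
  bin 5: 50 + 40 = 90
  bin 6: 40 = 40
No arrangement into 5 bins stays within capacity, so 6 is optimal.

6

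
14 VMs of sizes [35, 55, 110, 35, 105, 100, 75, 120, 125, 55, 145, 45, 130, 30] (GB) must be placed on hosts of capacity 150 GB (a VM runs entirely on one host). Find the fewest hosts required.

Total = 145 + 130 + 125 + 120 + 110 + 105 + 100 + 75 + 55 + 55 + 45 + 35 + 35 + 30 = 1165 GB.
Lower bound: ⌈1165/150⌉ = 8 hosts.
A packing using 9 hosts:
  host 1: 145 = 145
  host 2: 130 = 130
  host 3: 125 = 125
  host 4: 120 + 30 = 150
  host 5: 110 + 35 = 145
  host 6: 105 + 45 = 150
  host 7: 100 + 35 = 135
  host 8: 75 + 55 = 130
  host 9: 55 = 55
No arrangement into 8 hosts stays within capacity, so 9 is optimal.

9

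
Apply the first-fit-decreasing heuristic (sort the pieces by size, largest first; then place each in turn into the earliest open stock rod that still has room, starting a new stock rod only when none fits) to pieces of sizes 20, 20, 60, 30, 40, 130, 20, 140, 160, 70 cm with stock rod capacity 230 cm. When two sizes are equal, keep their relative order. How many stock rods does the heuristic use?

3

Sorted descending: 160, 140, 130, 70, 60, 40, 30, 20, 20, 20.
  160 → stock rod 1 (new)  [load 160/230]
  140 → stock rod 2 (new)  [load 140/230]
  130 → stock rod 3 (new)  [load 130/230]
  70 → stock rod 1  [load 230/230]
  60 → stock rod 2  [load 200/230]
  40 → stock rod 3  [load 170/230]
  30 → stock rod 2  [load 230/230]
  20 → stock rod 3  [load 190/230]
  20 → stock rod 3  [load 210/230]
  20 → stock rod 3  [load 230/230]
3 stock rods opened.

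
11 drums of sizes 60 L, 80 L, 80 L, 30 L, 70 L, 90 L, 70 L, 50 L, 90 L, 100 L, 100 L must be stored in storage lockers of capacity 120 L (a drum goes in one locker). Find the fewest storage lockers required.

9

Total = 100 + 100 + 90 + 90 + 80 + 80 + 70 + 70 + 60 + 50 + 30 = 820 L.
Lower bound: ⌈820/120⌉ = 7 storage lockers.
Also, 8 drums each exceed 60 L, and no two of those can share a locker, so at least 8 storage lockers are needed.
A packing using 9 storage lockers:
  locker 1: 100 = 100
  locker 2: 100 = 100
  locker 3: 90 + 30 = 120
  locker 4: 90 = 90
  locker 5: 80 = 80
  locker 6: 80 = 80
  locker 7: 70 + 50 = 120
  locker 8: 70 = 70
  locker 9: 60 = 60
No arrangement into 8 storage lockers stays within capacity, so 9 is optimal.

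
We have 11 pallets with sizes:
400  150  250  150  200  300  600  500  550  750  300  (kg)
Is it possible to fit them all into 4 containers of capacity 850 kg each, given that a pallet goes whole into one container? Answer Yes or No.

Total = 4150 kg; ⌈4150/850⌉ = 5.
At least 5 containers are required, but only 4 are allowed.

No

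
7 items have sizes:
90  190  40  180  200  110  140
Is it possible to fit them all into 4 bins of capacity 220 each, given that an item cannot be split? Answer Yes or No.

Total = 950; ⌈950/220⌉ = 5.
At least 5 bins are required, but only 4 are allowed.

No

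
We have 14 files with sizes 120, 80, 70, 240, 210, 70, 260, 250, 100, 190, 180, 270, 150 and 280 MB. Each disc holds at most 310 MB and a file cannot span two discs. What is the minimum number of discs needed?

9

Total = 280 + 270 + 260 + 250 + 240 + 210 + 190 + 180 + 150 + 120 + 100 + 80 + 70 + 70 = 2470 MB.
Lower bound: ⌈2470/310⌉ = 8 discs.
A packing using 9 discs:
  disc 1: 280 = 280
  disc 2: 270 = 270
  disc 3: 260 = 260
  disc 4: 250 = 250
  disc 5: 240 + 70 = 310
  disc 6: 210 + 100 = 310
  disc 7: 190 + 120 = 310
  disc 8: 180 + 80 = 260
  disc 9: 150 + 70 = 220
No arrangement into 8 discs stays within capacity, so 9 is optimal.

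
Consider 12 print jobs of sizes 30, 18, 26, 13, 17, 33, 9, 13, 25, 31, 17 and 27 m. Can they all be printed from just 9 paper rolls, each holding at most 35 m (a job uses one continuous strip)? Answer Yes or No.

A valid assignment using 9 paper rolls:
  roll 1: 33 = 33
  roll 2: 31 = 31
  roll 3: 30 = 30
  roll 4: 27 = 27
  roll 5: 26 + 9 = 35
  roll 6: 25 = 25
  roll 7: 18 + 17 = 35
  roll 8: 17 + 13 = 30
  roll 9: 13 = 13
Every load is within 35 m, so 9 paper rolls suffice.

Yes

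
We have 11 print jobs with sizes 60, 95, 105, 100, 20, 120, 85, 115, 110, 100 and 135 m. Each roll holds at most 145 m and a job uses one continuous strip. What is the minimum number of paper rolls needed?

9

Total = 135 + 120 + 115 + 110 + 105 + 100 + 100 + 95 + 85 + 60 + 20 = 1045 m.
Lower bound: ⌈1045/145⌉ = 8 paper rolls.
Also, 9 print jobs each exceed 145/2 m, and no two of those can share a roll, so at least 9 paper rolls are needed.
A packing using 9 paper rolls:
  roll 1: 135 = 135
  roll 2: 120 + 20 = 140
  roll 3: 115 = 115
  roll 4: 110 = 110
  roll 5: 105 = 105
  roll 6: 100 = 100
  roll 7: 100 = 100
  roll 8: 95 = 95
  roll 9: 85 + 60 = 145
This matches the lower bound, so 9 is optimal.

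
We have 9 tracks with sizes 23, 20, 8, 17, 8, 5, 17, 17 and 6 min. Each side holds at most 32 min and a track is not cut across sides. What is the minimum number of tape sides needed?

5

Total = 23 + 20 + 17 + 17 + 17 + 8 + 8 + 6 + 5 = 121 min.
Lower bound: ⌈121/32⌉ = 4 tape sides.
Also, 5 tracks each exceed 16 min, and no two of those can share a side, so at least 5 tape sides are needed.
A packing using 5 tape sides:
  side 1: 23 + 8 = 31
  side 2: 20 + 8 = 28
  side 3: 17 + 6 + 5 = 28
  side 4: 17 = 17
  side 5: 17 = 17
This matches the lower bound, so 5 is optimal.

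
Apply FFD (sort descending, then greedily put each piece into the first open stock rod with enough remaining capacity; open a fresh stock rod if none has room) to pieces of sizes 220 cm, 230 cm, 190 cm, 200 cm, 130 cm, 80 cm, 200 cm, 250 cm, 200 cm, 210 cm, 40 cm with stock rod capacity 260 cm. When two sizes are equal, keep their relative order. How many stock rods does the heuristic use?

Sorted descending: 250, 230, 220, 210, 200, 200, 200, 190, 130, 80, 40.
  250 → stock rod 1 (new)  [load 250/260]
  230 → stock rod 2 (new)  [load 230/260]
  220 → stock rod 3 (new)  [load 220/260]
  210 → stock rod 4 (new)  [load 210/260]
  200 → stock rod 5 (new)  [load 200/260]
  200 → stock rod 6 (new)  [load 200/260]
  200 → stock rod 7 (new)  [load 200/260]
  190 → stock rod 8 (new)  [load 190/260]
  130 → stock rod 9 (new)  [load 130/260]
  80 → stock rod 9  [load 210/260]
  40 → stock rod 3  [load 260/260]
9 stock rods opened.

9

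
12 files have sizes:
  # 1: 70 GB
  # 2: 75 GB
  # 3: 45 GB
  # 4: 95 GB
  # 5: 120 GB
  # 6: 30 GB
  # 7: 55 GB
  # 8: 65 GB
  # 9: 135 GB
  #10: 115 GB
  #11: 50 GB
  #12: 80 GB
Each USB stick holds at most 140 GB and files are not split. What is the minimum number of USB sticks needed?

Total = 135 + 120 + 115 + 95 + 80 + 75 + 70 + 65 + 55 + 50 + 45 + 30 = 935 GB.
Lower bound: ⌈935/140⌉ = 7 USB sticks.
A packing using 8 USB sticks:
  USB stick 1: 135 = 135
  USB stick 2: 120 = 120
  USB stick 3: 115 = 115
  USB stick 4: 95 + 45 = 140
  USB stick 5: 80 + 55 = 135
  USB stick 6: 75 + 65 = 140
  USB stick 7: 70 + 50 = 120
  USB stick 8: 30 = 30
No arrangement into 7 USB sticks stays within capacity, so 8 is optimal.

8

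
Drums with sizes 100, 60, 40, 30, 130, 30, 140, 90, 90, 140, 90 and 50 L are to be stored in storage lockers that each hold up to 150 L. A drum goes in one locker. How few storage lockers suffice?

7

Total = 140 + 140 + 130 + 100 + 90 + 90 + 90 + 60 + 50 + 40 + 30 + 30 = 990 L.
Lower bound: ⌈990/150⌉ = 7 storage lockers.
A packing using 7 storage lockers:
  locker 1: 140 = 140
  locker 2: 140 = 140
  locker 3: 130 = 130
  locker 4: 100 + 50 = 150
  locker 5: 90 + 60 = 150
  locker 6: 90 + 40 = 130
  locker 7: 90 + 30 + 30 = 150
This matches the lower bound, so 7 is optimal.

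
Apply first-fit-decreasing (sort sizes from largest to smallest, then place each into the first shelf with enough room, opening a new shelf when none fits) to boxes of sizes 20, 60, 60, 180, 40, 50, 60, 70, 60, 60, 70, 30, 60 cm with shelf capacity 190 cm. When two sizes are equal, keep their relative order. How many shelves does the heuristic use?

Sorted descending: 180, 70, 70, 60, 60, 60, 60, 60, 60, 50, 40, 30, 20.
  180 → shelf 1 (new)  [load 180/190]
  70 → shelf 2 (new)  [load 70/190]
  70 → shelf 2  [load 140/190]
  60 → shelf 3 (new)  [load 60/190]
  60 → shelf 3  [load 120/190]
  60 → shelf 3  [load 180/190]
  60 → shelf 4 (new)  [load 60/190]
  60 → shelf 4  [load 120/190]
  60 → shelf 4  [load 180/190]
  50 → shelf 2  [load 190/190]
  40 → shelf 5 (new)  [load 40/190]
  30 → shelf 5  [load 70/190]
  20 → shelf 5  [load 90/190]
5 shelves opened.

5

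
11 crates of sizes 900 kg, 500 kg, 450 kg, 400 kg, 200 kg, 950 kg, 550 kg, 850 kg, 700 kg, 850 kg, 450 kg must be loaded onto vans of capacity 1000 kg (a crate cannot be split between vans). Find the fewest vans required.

Total = 950 + 900 + 850 + 850 + 700 + 550 + 500 + 450 + 450 + 400 + 200 = 6800 kg.
Lower bound: ⌈6800/1000⌉ = 7 vans.
A packing using 8 vans:
  van 1: 950 = 950
  van 2: 900 = 900
  van 3: 850 = 850
  van 4: 850 = 850
  van 5: 700 + 200 = 900
  van 6: 550 + 450 = 1000
  van 7: 500 + 450 = 950
  van 8: 400 = 400
No arrangement into 7 vans stays within capacity, so 8 is optimal.

8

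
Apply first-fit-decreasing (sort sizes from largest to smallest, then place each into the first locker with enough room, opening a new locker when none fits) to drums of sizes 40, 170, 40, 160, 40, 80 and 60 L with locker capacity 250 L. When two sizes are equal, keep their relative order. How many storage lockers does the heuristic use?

Sorted descending: 170, 160, 80, 60, 40, 40, 40.
  170 → locker 1 (new)  [load 170/250]
  160 → locker 2 (new)  [load 160/250]
  80 → locker 1  [load 250/250]
  60 → locker 2  [load 220/250]
  40 → locker 3 (new)  [load 40/250]
  40 → locker 3  [load 80/250]
  40 → locker 3  [load 120/250]
3 storage lockers opened.

3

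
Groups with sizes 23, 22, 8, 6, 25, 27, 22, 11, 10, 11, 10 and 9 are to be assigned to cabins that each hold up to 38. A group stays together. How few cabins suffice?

Total = 27 + 25 + 23 + 22 + 22 + 11 + 11 + 10 + 10 + 9 + 8 + 6 = 184.
Lower bound: ⌈184/38⌉ = 5 cabins.
A packing using 6 cabins:
  cabin 1: 27 + 11 = 38
  cabin 2: 25 + 11 = 36
  cabin 3: 23 + 10 = 33
  cabin 4: 22 + 10 + 6 = 38
  cabin 5: 22 + 9 = 31
  cabin 6: 8 = 8
No arrangement into 5 cabins stays within capacity, so 6 is optimal.

6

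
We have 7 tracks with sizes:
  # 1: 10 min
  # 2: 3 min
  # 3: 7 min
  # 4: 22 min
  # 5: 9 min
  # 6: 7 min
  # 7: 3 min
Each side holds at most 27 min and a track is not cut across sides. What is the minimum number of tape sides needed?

Total = 22 + 10 + 9 + 7 + 7 + 3 + 3 = 61 min.
Lower bound: ⌈61/27⌉ = 3 tape sides.
A packing using 3 tape sides:
  side 1: 22 + 3 = 25
  side 2: 10 + 9 + 7 = 26
  side 3: 7 + 3 = 10
This matches the lower bound, so 3 is optimal.

3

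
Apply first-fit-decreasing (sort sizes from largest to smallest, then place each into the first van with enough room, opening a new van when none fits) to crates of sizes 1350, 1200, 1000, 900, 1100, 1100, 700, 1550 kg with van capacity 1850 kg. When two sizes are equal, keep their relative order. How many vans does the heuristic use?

Sorted descending: 1550, 1350, 1200, 1100, 1100, 1000, 900, 700.
  1550 → van 1 (new)  [load 1550/1850]
  1350 → van 2 (new)  [load 1350/1850]
  1200 → van 3 (new)  [load 1200/1850]
  1100 → van 4 (new)  [load 1100/1850]
  1100 → van 5 (new)  [load 1100/1850]
  1000 → van 6 (new)  [load 1000/1850]
  900 → van 7 (new)  [load 900/1850]
  700 → van 4  [load 1800/1850]
7 vans opened.

7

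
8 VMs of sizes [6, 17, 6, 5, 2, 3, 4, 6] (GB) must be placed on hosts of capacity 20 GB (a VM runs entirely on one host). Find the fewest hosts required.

3

Total = 17 + 6 + 6 + 6 + 5 + 4 + 3 + 2 = 49 GB.
Lower bound: ⌈49/20⌉ = 3 hosts.
A packing using 3 hosts:
  host 1: 17 + 3 = 20
  host 2: 6 + 6 + 6 + 2 = 20
  host 3: 5 + 4 = 9
This matches the lower bound, so 3 is optimal.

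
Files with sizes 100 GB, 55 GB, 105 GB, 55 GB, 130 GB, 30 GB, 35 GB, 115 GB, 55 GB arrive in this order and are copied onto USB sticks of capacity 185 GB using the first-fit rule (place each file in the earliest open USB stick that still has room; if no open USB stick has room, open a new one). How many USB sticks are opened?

4

  100 → USB stick 1 (new)  [load 100/185]
  55 → USB stick 1  [load 155/185]
  105 → USB stick 2 (new)  [load 105/185]
  55 → USB stick 2  [load 160/185]
  130 → USB stick 3 (new)  [load 130/185]
  30 → USB stick 1  [load 185/185]
  35 → USB stick 3  [load 165/185]
  115 → USB stick 4 (new)  [load 115/185]
  55 → USB stick 4  [load 170/185]
4 USB sticks opened.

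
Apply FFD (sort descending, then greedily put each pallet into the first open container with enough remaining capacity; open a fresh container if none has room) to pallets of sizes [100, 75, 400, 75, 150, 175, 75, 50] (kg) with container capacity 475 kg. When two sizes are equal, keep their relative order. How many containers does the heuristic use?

3

Sorted descending: 400, 175, 150, 100, 75, 75, 75, 50.
  400 → container 1 (new)  [load 400/475]
  175 → container 2 (new)  [load 175/475]
  150 → container 2  [load 325/475]
  100 → container 2  [load 425/475]
  75 → container 1  [load 475/475]
  75 → container 3 (new)  [load 75/475]
  75 → container 3  [load 150/475]
  50 → container 2  [load 475/475]
3 containers opened.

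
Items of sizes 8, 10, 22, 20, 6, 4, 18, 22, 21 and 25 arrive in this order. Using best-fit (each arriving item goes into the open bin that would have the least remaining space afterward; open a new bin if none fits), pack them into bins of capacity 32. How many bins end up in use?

  8 → bin 1 (new)  [load 8/32]
  10 → bin 1  [load 18/32]
  22 → bin 2 (new)  [load 22/32]
  20 → bin 3 (new)  [load 20/32]
  6 → bin 2  [load 28/32]
  4 → bin 2  [load 32/32]
  18 → bin 4 (new)  [load 18/32]
  22 → bin 5 (new)  [load 22/32]
  21 → bin 6 (new)  [load 21/32]
  25 → bin 7 (new)  [load 25/32]
7 bins opened.

7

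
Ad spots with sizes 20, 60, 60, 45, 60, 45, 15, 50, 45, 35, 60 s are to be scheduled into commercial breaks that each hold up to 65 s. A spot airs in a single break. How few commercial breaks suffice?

9

Total = 60 + 60 + 60 + 60 + 50 + 45 + 45 + 45 + 35 + 20 + 15 = 495 s.
Lower bound: ⌈495/65⌉ = 8 commercial breaks.
Also, 9 ad spots each exceed 65/2 s, and no two of those can share a break, so at least 9 commercial breaks are needed.
A packing using 9 commercial breaks:
  break 1: 60 = 60
  break 2: 60 = 60
  break 3: 60 = 60
  break 4: 60 = 60
  break 5: 50 + 15 = 65
  break 6: 45 + 20 = 65
  break 7: 45 = 45
  break 8: 45 = 45
  break 9: 35 = 35
This matches the lower bound, so 9 is optimal.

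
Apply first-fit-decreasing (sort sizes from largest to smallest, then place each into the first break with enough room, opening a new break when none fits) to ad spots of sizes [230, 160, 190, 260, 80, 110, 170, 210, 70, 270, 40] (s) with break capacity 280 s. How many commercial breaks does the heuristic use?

7

Sorted descending: 270, 260, 230, 210, 190, 170, 160, 110, 80, 70, 40.
  270 → break 1 (new)  [load 270/280]
  260 → break 2 (new)  [load 260/280]
  230 → break 3 (new)  [load 230/280]
  210 → break 4 (new)  [load 210/280]
  190 → break 5 (new)  [load 190/280]
  170 → break 6 (new)  [load 170/280]
  160 → break 7 (new)  [load 160/280]
  110 → break 6  [load 280/280]
  80 → break 5  [load 270/280]
  70 → break 4  [load 280/280]
  40 → break 3  [load 270/280]
7 commercial breaks opened.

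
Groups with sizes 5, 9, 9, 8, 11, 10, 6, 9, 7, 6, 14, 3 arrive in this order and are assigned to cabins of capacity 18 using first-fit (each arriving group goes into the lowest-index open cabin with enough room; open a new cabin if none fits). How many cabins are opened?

6

  5 → cabin 1 (new)  [load 5/18]
  9 → cabin 1  [load 14/18]
  9 → cabin 2 (new)  [load 9/18]
  8 → cabin 2  [load 17/18]
  11 → cabin 3 (new)  [load 11/18]
  10 → cabin 4 (new)  [load 10/18]
  6 → cabin 3  [load 17/18]
  9 → cabin 5 (new)  [load 9/18]
  7 → cabin 4  [load 17/18]
  6 → cabin 5  [load 15/18]
  14 → cabin 6 (new)  [load 14/18]
  3 → cabin 1  [load 17/18]
6 cabins opened.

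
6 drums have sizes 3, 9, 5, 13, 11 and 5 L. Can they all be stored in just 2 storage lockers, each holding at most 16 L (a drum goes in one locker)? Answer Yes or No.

No

Total = 46 L; ⌈46/16⌉ = 3.
At least 3 storage lockers are required, but only 2 are allowed.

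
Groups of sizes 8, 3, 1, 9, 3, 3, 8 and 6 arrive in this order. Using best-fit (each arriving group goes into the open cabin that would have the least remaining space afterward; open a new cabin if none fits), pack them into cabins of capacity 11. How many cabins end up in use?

  8 → cabin 1 (new)  [load 8/11]
  3 → cabin 1  [load 11/11]
  1 → cabin 2 (new)  [load 1/11]
  9 → cabin 2  [load 10/11]
  3 → cabin 3 (new)  [load 3/11]
  3 → cabin 3  [load 6/11]
  8 → cabin 4 (new)  [load 8/11]
  6 → cabin 5 (new)  [load 6/11]
5 cabins opened.

5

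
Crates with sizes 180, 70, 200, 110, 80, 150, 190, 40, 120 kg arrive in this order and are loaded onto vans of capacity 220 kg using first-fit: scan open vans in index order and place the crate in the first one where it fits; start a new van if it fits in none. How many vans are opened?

6

  180 → van 1 (new)  [load 180/220]
  70 → van 2 (new)  [load 70/220]
  200 → van 3 (new)  [load 200/220]
  110 → van 2  [load 180/220]
  80 → van 4 (new)  [load 80/220]
  150 → van 5 (new)  [load 150/220]
  190 → van 6 (new)  [load 190/220]
  40 → van 1  [load 220/220]
  120 → van 4  [load 200/220]
6 vans opened.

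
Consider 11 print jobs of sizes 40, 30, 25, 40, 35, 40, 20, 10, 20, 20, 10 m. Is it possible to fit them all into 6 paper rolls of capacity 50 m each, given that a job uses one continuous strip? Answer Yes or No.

Total = 290 m; ⌈290/50⌉ = 6.
The bound of 6 does not rule out 6, but exhaustive search shows no assignment into 6 paper rolls of capacity 50 m exists — the minimum is 7.

No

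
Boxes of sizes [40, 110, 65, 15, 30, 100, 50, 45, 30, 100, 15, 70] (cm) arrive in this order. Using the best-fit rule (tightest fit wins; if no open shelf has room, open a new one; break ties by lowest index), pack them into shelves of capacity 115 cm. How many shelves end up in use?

7

  40 → shelf 1 (new)  [load 40/115]
  110 → shelf 2 (new)  [load 110/115]
  65 → shelf 1  [load 105/115]
  15 → shelf 3 (new)  [load 15/115]
  30 → shelf 3  [load 45/115]
  100 → shelf 4 (new)  [load 100/115]
  50 → shelf 3  [load 95/115]
  45 → shelf 5 (new)  [load 45/115]
  30 → shelf 5  [load 75/115]
  100 → shelf 6 (new)  [load 100/115]
  15 → shelf 4  [load 115/115]
  70 → shelf 7 (new)  [load 70/115]
7 shelves opened.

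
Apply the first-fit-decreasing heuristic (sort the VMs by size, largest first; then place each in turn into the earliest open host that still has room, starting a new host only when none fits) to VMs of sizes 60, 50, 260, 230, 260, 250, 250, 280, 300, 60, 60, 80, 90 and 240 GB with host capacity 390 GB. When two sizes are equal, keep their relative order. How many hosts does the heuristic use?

Sorted descending: 300, 280, 260, 260, 250, 250, 240, 230, 90, 80, 60, 60, 60, 50.
  300 → host 1 (new)  [load 300/390]
  280 → host 2 (new)  [load 280/390]
  260 → host 3 (new)  [load 260/390]
  260 → host 4 (new)  [load 260/390]
  250 → host 5 (new)  [load 250/390]
  250 → host 6 (new)  [load 250/390]
  240 → host 7 (new)  [load 240/390]
  230 → host 8 (new)  [load 230/390]
  90 → host 1  [load 390/390]
  80 → host 2  [load 360/390]
  60 → host 3  [load 320/390]
  60 → host 3  [load 380/390]
  60 → host 4  [load 320/390]
  50 → host 4  [load 370/390]
8 hosts opened.

8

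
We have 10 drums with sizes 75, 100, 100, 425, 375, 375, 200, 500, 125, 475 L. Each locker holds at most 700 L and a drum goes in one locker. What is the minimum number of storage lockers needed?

Total = 500 + 475 + 425 + 375 + 375 + 200 + 125 + 100 + 100 + 75 = 2750 L.
Lower bound: ⌈2750/700⌉ = 4 storage lockers.
Also, 5 drums each exceed 350 L, and no two of those can share a locker, so at least 5 storage lockers are needed.
A packing using 5 storage lockers:
  locker 1: 500 + 200 = 700
  locker 2: 475 + 125 + 100 = 700
  locker 3: 425 + 100 + 75 = 600
  locker 4: 375 = 375
  locker 5: 375 = 375
This matches the lower bound, so 5 is optimal.

5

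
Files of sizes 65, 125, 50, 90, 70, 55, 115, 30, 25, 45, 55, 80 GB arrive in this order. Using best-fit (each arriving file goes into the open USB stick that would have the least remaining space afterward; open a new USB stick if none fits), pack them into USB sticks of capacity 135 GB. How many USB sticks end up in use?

7

  65 → USB stick 1 (new)  [load 65/135]
  125 → USB stick 2 (new)  [load 125/135]
  50 → USB stick 1  [load 115/135]
  90 → USB stick 3 (new)  [load 90/135]
  70 → USB stick 4 (new)  [load 70/135]
  55 → USB stick 4  [load 125/135]
  115 → USB stick 5 (new)  [load 115/135]
  30 → USB stick 3  [load 120/135]
  25 → USB stick 6 (new)  [load 25/135]
  45 → USB stick 6  [load 70/135]
  55 → USB stick 6  [load 125/135]
  80 → USB stick 7 (new)  [load 80/135]
7 USB sticks opened.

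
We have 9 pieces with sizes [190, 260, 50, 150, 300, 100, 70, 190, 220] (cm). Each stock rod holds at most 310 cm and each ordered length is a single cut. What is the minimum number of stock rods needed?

Total = 300 + 260 + 220 + 190 + 190 + 150 + 100 + 70 + 50 = 1530 cm.
Lower bound: ⌈1530/310⌉ = 5 stock rods.
A packing using 6 stock rods:
  stock rod 1: 300 = 300
  stock rod 2: 260 + 50 = 310
  stock rod 3: 220 + 70 = 290
  stock rod 4: 190 + 100 = 290
  stock rod 5: 190 = 190
  stock rod 6: 150 = 150
No arrangement into 5 stock rods stays within capacity, so 6 is optimal.

6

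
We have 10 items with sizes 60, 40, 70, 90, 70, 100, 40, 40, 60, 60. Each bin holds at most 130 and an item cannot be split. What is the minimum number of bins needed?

Total = 100 + 90 + 70 + 70 + 60 + 60 + 60 + 40 + 40 + 40 = 630.
Lower bound: ⌈630/130⌉ = 5 bins.
A packing using 6 bins:
  bin 1: 100 = 100
  bin 2: 90 + 40 = 130
  bin 3: 70 + 60 = 130
  bin 4: 70 + 60 = 130
  bin 5: 60 + 40 = 100
  bin 6: 40 = 40
No arrangement into 5 bins stays within capacity, so 6 is optimal.

6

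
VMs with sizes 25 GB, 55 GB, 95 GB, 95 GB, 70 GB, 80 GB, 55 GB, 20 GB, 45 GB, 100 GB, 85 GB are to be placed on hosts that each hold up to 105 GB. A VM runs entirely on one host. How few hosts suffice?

Total = 100 + 95 + 95 + 85 + 80 + 70 + 55 + 55 + 45 + 25 + 20 = 725 GB.
Lower bound: ⌈725/105⌉ = 7 hosts.
Also, 8 VMs each exceed 105/2 GB, and no two of those can share a host, so at least 8 hosts are needed.
A packing using 8 hosts:
  host 1: 100 = 100
  host 2: 95 = 95
  host 3: 95 = 95
  host 4: 85 + 20 = 105
  host 5: 80 + 25 = 105
  host 6: 70 = 70
  host 7: 55 + 45 = 100
  host 8: 55 = 55
This matches the lower bound, so 8 is optimal.

8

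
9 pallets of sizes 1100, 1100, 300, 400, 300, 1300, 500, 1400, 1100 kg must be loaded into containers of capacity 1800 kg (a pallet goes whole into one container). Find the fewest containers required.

Total = 1400 + 1300 + 1100 + 1100 + 1100 + 500 + 400 + 300 + 300 = 7500 kg.
Lower bound: ⌈7500/1800⌉ = 5 containers.
A packing using 5 containers:
  container 1: 1400 + 400 = 1800
  container 2: 1300 + 500 = 1800
  container 3: 1100 + 300 + 300 = 1700
  container 4: 1100 = 1100
  container 5: 1100 = 1100
This matches the lower bound, so 5 is optimal.

5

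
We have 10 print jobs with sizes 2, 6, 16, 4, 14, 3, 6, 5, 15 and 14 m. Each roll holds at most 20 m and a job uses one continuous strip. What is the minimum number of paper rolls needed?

Total = 16 + 15 + 14 + 14 + 6 + 6 + 5 + 4 + 3 + 2 = 85 m.
Lower bound: ⌈85/20⌉ = 5 paper rolls.
A packing using 5 paper rolls:
  roll 1: 16 + 4 = 20
  roll 2: 15 + 5 = 20
  roll 3: 14 + 6 = 20
  roll 4: 14 + 6 = 20
  roll 5: 3 + 2 = 5
This matches the lower bound, so 5 is optimal.

5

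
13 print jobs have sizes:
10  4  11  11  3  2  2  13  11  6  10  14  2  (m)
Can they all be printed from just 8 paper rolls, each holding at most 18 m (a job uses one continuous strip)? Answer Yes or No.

A valid assignment using 7 paper rolls:
  roll 1: 14 + 4 = 18
  roll 2: 13 + 3 + 2 = 18
  roll 3: 11 + 6 = 17
  roll 4: 11 + 2 + 2 = 15
  roll 5: 11 = 11
  roll 6: 10 = 10
  roll 7: 10 = 10
That uses only 7 ≤ 8, so 8 paper rolls are enough.

Yes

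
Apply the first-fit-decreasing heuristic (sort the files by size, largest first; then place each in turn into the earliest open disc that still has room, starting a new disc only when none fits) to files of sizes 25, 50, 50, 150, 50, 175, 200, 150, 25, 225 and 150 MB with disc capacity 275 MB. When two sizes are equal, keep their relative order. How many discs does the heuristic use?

6

Sorted descending: 225, 200, 175, 150, 150, 150, 50, 50, 50, 25, 25.
  225 → disc 1 (new)  [load 225/275]
  200 → disc 2 (new)  [load 200/275]
  175 → disc 3 (new)  [load 175/275]
  150 → disc 4 (new)  [load 150/275]
  150 → disc 5 (new)  [load 150/275]
  150 → disc 6 (new)  [load 150/275]
  50 → disc 1  [load 275/275]
  50 → disc 2  [load 250/275]
  50 → disc 3  [load 225/275]
  25 → disc 2  [load 275/275]
  25 → disc 3  [load 250/275]
6 discs opened.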